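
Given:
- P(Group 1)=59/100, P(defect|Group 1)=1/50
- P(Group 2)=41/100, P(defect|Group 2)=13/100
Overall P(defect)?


P(B) = Σ P(B|Aᵢ)×P(Aᵢ)
  1/50×59/100 = 59/5000
  13/100×41/100 = 533/10000
Sum = 651/10000

P(defect) = 651/10000 ≈ 6.51%


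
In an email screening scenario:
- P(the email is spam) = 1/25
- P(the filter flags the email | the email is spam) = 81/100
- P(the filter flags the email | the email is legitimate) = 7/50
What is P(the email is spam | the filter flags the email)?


Using Bayes' theorem:
P(A|B) = P(B|A)·P(A) / P(B)

P(the filter flags the email) = 81/100 × 1/25 + 7/50 × 24/25
= 81/2500 + 84/625 = 417/2500

P(the email is spam|the filter flags the email) = (81/2500) / (417/2500) = 27/139

P(the email is spam|the filter flags the email) = 27/139 ≈ 19.42%


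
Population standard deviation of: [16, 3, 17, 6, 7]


Mean = 49/5
  (16-49/5)²=961/25
  (3-49/5)²=1156/25
  (17-49/5)²=1296/25
  (6-49/5)²=361/25
  (7-49/5)²=196/25
Σ(x-μ)² = 794/5
σ² = (794/5)/5 = 794/25

σ = √(794/25) ≈ 5.6356


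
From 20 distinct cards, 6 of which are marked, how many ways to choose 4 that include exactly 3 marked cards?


Choose 3 of the 6 marked cards and 1 of the other 14 cards:
C(6,3)×C(14,1) = 20×14 = 280

280


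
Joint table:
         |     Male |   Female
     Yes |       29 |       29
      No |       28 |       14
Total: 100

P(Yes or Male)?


P(Yes∨Male) = P(Yes) + P(Male) - P(Yes∧Male)
= (58 + 57 - 29)/100 = 86/100 = 43/50

P = 43/50 ≈ 86.00%


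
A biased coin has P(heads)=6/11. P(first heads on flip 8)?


Geometric: P(X=8) = (1-p)^(k-1)×p = (5/11)^7×6/11 = 468750/214358881

P(X=8) = 468750/214358881 ≈ 0.22%


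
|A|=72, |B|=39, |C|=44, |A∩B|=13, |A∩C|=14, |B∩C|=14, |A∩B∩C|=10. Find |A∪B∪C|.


|A∪B∪C| = 72+39+44-13-14-14+10 = 124

|A∪B∪C| = 124


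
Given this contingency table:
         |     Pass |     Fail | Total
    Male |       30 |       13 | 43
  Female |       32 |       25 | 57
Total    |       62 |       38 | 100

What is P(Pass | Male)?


P(Pass | Male) = 30/(30+13) = 30/43

P(Pass|Male) = 30/43 ≈ 69.77%


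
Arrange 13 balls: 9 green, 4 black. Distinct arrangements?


13!/(9!×4!) = 715

715


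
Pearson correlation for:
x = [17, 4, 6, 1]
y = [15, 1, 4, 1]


n=4, Σx=28, Σy=21, Σxy=284, Σx²=342, Σy²=243
r = (4×284 - 28×21)/√((4×342 - 28²)(4×243 - 21²))
= 548/√(584×531) = 548/√310104 ≈ 548/556.8698 ≈ 0.9841

r ≈ 0.9841


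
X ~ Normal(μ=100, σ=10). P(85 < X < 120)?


z₁=(85-100)/10=-1.5, z₂=(120-100)/10=2.0
P = Φ(2.0) - Φ(-1.5) = 0.977250 - 0.066807 = 0.910443 ≈ 0.9104

P(85 < X < 120) ≈ 0.9104


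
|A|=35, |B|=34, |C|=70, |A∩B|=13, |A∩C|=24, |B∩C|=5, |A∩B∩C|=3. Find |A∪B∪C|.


|A∪B∪C| = 35+34+70-13-24-5+3 = 100

|A∪B∪C| = 100


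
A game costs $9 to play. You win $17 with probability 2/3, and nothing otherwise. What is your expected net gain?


E[gain] = (17-9)×2/3 + (-9)×1/3
= 16/3 - 3 = 7/3

Expected net gain = $7/3 ≈ $2.33


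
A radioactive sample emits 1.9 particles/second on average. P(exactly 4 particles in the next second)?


Poisson(λ=1.9): P(X=4) = e^(-λ)×λ^k/k!
= e^(-1.9) × 1.9^4 / 4!
≈ 0.1495686192 × 13.0321 / 24 ≈ 0.081216

P(X=4) ≈ 0.081216 ≈ 8.12%


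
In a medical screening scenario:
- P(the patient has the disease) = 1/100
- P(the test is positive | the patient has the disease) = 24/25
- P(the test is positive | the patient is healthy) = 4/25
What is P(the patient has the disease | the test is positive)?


Using Bayes' theorem:
P(A|B) = P(B|A)·P(A) / P(B)

P(the test is positive) = 24/25 × 1/100 + 4/25 × 99/100
= 6/625 + 99/625 = 21/125

P(the patient has the disease|the test is positive) = (6/625) / (21/125) = 2/35

P(the patient has the disease|the test is positive) = 2/35 ≈ 5.71%


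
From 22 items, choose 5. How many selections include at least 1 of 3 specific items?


Complement: C(22,5) - C(19,5) = 26334 - 11628 = 14706

14706


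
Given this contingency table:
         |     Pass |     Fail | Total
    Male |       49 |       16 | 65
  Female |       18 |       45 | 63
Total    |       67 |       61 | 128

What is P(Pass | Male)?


P(Pass | Male) = 49/(49+16) = 49/65

P(Pass|Male) = 49/65 ≈ 75.38%


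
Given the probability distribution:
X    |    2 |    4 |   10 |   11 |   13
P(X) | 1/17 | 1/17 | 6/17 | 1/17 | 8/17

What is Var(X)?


E[X] = 181/17
E[X²] = 2093/17
Var(X) = E[X²] - (E[X])² = 2093/17 - 32761/289 = 2820/289

Var(X) = 2820/289 ≈ 9.7578


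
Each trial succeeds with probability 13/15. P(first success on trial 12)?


Geometric: P(X=12) = (1-p)^(k-1)×p = (2/15)^11×13/15 = 26624/129746337890625

P(X=12) = 26624/129746337890625 ≈ 0.00%


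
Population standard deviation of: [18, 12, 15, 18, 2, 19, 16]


Mean = 100/7
  (18-100/7)²=676/49
  (12-100/7)²=256/49
  (15-100/7)²=25/49
  (18-100/7)²=676/49
  (2-100/7)²=7396/49
  (19-100/7)²=1089/49
  (16-100/7)²=144/49
Σ(x-μ)² = 1466/7
σ² = (1466/7)/7 = 1466/49

σ = √(1466/49) ≈ 5.4698


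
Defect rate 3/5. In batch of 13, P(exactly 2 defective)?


Binomial: P(X=2) = C(13,2)×p^2×(1-p)^11
= 78 × 9/25 × 2048/48828125 = 1437696/1220703125

P(X=2) = 1437696/1220703125 ≈ 0.12%


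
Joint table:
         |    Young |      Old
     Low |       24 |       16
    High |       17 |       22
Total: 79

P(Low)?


P(Low) = (24+16)/79 = 40/79

P(Low) = 40/79 ≈ 50.63%


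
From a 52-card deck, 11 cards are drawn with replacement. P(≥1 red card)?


P(not a red card) = 26/52 = 1/2
P(none in 11 draws) = (1/2)^11 = 1/2048
P(≥1 red card) = 1 - 1/2048 = 2047/2048

P = 2047/2048 ≈ 99.95%


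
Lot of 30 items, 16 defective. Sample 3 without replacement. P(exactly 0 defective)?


Hypergeometric: C(16,0)×C(14,3)/C(30,3)
= 1×364/4060 = 13/145

P(X=0) = 13/145 ≈ 8.97%


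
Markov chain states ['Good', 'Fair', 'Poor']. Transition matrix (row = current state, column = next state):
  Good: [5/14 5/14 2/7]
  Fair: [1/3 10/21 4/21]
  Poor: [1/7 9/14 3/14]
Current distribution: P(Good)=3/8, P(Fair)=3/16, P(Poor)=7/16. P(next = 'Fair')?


P(next=Fair) = Σᵢ P(now=i)×P(i→Fair)
= 3/8×5/14 + 3/16×10/21 + 7/16×9/14
= 15/112 + 5/56 + 9/32 = 113/224

P = 113/224 ≈ 0.5045


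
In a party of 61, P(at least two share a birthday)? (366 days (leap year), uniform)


P(all different) = Π(366-i)/366 for i=0..60
= 0.004988
P(match) = 1 - 0.004988 = 0.995012

P ≈ 0.9950 ≈ 99.50%


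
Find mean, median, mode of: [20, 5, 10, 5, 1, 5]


Sorted: [1, 5, 5, 5, 10, 20]
Mean = 46/6 = 23/3
Median = 5
Freq: {20: 1, 5: 3, 10: 1, 1: 1}
Mode: [5]

Mean=23/3, Median=5, Mode=5


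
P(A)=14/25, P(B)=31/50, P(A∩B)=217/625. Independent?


P(A)×P(B) = 217/625
P(A∩B) = 217/625
Equal ✓ → Independent

Yes, independent


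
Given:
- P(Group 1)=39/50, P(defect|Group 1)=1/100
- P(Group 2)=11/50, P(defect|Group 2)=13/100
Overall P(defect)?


P(B) = Σ P(B|Aᵢ)×P(Aᵢ)
  1/100×39/50 = 39/5000
  13/100×11/50 = 143/5000
Sum = 91/2500

P(defect) = 91/2500 ≈ 3.64%


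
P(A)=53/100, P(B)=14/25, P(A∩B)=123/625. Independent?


P(A)×P(B) = 371/1250
P(A∩B) = 123/625
Not equal → NOT independent

No, not independent


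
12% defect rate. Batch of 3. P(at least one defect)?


P(all good) = (22/25)^3 = 10648/15625
P(≥1 defect) = 4977/15625

P = 4977/15625 ≈ 31.85%


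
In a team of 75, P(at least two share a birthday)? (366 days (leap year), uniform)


P(all different) = Π(366-i)/366 for i=0..74
= 0.000287
P(match) = 1 - 0.000287 = 0.999713

P ≈ 0.9997 ≈ 99.97%


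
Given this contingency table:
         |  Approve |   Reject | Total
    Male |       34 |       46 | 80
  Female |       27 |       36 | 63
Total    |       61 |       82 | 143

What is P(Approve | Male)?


P(Approve | Male) = 34/(34+46) = 34/80 = 17/40

P(Approve|Male) = 17/40 ≈ 42.50%


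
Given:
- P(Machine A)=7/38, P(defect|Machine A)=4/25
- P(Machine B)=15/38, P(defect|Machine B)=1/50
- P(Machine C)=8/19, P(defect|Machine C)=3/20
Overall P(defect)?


P(B) = Σ P(B|Aᵢ)×P(Aᵢ)
  4/25×7/38 = 14/475
  1/50×15/38 = 3/380
  3/20×8/19 = 6/95
Sum = 191/1900

P(defect) = 191/1900 ≈ 10.05%


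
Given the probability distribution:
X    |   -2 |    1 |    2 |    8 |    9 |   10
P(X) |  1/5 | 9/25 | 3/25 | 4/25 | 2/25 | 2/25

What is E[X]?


E[X] = Σ x·P(X=x)
= (-2)×(1/5) + (1)×(9/25) + (2)×(3/25) + (8)×(4/25) + (9)×(2/25) + (10)×(2/25)
= 3

E[X] = 3


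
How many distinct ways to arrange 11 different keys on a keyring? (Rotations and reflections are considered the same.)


Free circular arrangements: rotations and reflections both identified.
(n-1)!/2 = 10!/2 = 3628800/2 = 1814400

1814400


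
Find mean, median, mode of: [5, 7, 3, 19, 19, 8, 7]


Sorted: [3, 5, 7, 7, 8, 19, 19]
Mean = 68/7
Median = 7
Freq: {5: 1, 7: 2, 3: 1, 19: 2, 8: 1}
Mode: [7, 19]

Mean=68/7, Median=7, Mode=[7, 19]


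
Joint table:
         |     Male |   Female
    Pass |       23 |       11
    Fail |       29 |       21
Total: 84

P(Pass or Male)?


P(Pass∨Male) = P(Pass) + P(Male) - P(Pass∧Male)
= (34 + 52 - 23)/84 = 63/84 = 3/4

P = 3/4 ≈ 75.00%


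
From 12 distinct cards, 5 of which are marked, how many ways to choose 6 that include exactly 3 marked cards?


Choose 3 of the 5 marked cards and 3 of the other 7 cards:
C(5,3)×C(7,3) = 10×35 = 350

350


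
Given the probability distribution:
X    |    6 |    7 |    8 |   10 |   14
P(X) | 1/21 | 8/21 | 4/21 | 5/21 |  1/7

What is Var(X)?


E[X] = 62/7
E[X²] = 1772/21
Var(X) = E[X²] - (E[X])² = 1772/21 - 3844/49 = 872/147

Var(X) = 872/147 ≈ 5.9320


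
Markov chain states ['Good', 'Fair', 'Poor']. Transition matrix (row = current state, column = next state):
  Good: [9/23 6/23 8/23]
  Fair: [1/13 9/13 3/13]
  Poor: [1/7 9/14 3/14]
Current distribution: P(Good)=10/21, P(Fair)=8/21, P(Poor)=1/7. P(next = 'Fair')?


P(next=Fair) = Σᵢ P(now=i)×P(i→Fair)
= 10/21×6/23 + 8/21×9/13 + 1/7×9/14
= 20/161 + 24/91 + 9/98 = 14059/29302

P = 14059/29302 ≈ 0.4798


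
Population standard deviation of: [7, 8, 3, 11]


Mean = 29/4
  (7-29/4)²=1/16
  (8-29/4)²=9/16
  (3-29/4)²=289/16
  (11-29/4)²=225/16
Σ(x-μ)² = 131/4
σ² = (131/4)/4 = 131/16

σ = √(131/16) ≈ 2.8614


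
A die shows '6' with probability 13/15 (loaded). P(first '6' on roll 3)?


Geometric: P(X=3) = (1-p)^(k-1)×p = (2/15)^2×13/15 = 52/3375

P(X=3) = 52/3375 ≈ 1.54%


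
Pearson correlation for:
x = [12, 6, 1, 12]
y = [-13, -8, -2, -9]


n=4, Σx=31, Σy=-32, Σxy=-314, Σx²=325, Σy²=318
r = (4×(-314) - 31×(-32))/√((4×325 - 31²)(4×318 - (-32)²))
= -264/√(339×248) = -264/√84072 ≈ -264/289.9517 ≈ -0.9105

r ≈ -0.9105


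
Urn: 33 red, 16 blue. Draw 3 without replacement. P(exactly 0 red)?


Hypergeometric: C(33,0)×C(16,3)/C(49,3)
= 1×560/18424 = 10/329

P(X=0) = 10/329 ≈ 3.04%


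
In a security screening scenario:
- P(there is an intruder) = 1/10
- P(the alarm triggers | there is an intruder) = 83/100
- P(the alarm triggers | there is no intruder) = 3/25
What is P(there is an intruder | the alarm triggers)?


Using Bayes' theorem:
P(A|B) = P(B|A)·P(A) / P(B)

P(the alarm triggers) = 83/100 × 1/10 + 3/25 × 9/10
= 83/1000 + 27/250 = 191/1000

P(there is an intruder|the alarm triggers) = (83/1000) / (191/1000) = 83/191

P(there is an intruder|the alarm triggers) = 83/191 ≈ 43.46%


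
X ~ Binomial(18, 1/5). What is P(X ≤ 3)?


P(X ≤ 3) = Σ P(X=i) for i=0..3
P(X=0) = 68719476736/3814697265625
P(X=1) = 309237645312/3814697265625
P(X=2) = 657129996288/3814697265625
P(X=3) = 876173328384/3814697265625
Sum = 382252089344/762939453125

P(X ≤ 3) = 382252089344/762939453125 ≈ 50.10%


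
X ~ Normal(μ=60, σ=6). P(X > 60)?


z = (60-60)/6 = 0.0
P(X > 60) = 1 - P(Z ≤ 0.0) = 1 - 0.5000 = 0.5000

P(X > 60) ≈ 0.5000


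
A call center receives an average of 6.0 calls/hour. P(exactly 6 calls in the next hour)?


Poisson(λ=6.0): P(X=6) = e^(-λ)×λ^k/k!
= e^(-6.0) × 6.0^6 / 6!
≈ 0.002478752177 × 46656 / 720 ≈ 0.160623

P(X=6) ≈ 0.160623 ≈ 16.06%


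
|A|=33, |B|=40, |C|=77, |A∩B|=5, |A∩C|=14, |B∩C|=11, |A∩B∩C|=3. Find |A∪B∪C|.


|A∪B∪C| = 33+40+77-5-14-11+3 = 123

|A∪B∪C| = 123


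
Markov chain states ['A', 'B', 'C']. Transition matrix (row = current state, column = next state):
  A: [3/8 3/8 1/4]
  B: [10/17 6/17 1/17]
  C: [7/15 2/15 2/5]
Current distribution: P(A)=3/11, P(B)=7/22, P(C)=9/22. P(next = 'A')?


P(next=A) = Σᵢ P(now=i)×P(i→A)
= 3/11×3/8 + 7/22×10/17 + 9/22×7/15
= 9/88 + 35/187 + 21/110 = 3593/7480

P = 3593/7480 ≈ 0.4803


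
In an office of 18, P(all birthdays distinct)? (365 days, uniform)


P(all different) = Π(365-i)/365 for i=0..17
= (365/365)×(364/365)×...×(348/365)
= 0.653089

P ≈ 0.6531 ≈ 65.31%


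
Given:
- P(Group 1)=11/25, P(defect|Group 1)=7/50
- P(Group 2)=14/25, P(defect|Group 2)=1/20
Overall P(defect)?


P(B) = Σ P(B|Aᵢ)×P(Aᵢ)
  7/50×11/25 = 77/1250
  1/20×14/25 = 7/250
Sum = 56/625

P(defect) = 56/625 ≈ 8.96%


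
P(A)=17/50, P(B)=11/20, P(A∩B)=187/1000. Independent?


P(A)×P(B) = 187/1000
P(A∩B) = 187/1000
Equal ✓ → Independent

Yes, independent


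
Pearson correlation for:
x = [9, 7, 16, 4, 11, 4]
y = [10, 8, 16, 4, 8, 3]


n=6, Σx=51, Σy=49, Σxy=518, Σx²=539, Σy²=509
r = (6×518 - 51×49)/√((6×539 - 51²)(6×509 - 49²))
= 609/√(633×653) = 609/√413349 ≈ 609/642.9222 ≈ 0.9472

r ≈ 0.9472


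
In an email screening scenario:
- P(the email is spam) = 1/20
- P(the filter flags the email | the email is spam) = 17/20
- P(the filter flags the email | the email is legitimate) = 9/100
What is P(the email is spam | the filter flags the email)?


Using Bayes' theorem:
P(A|B) = P(B|A)·P(A) / P(B)

P(the filter flags the email) = 17/20 × 1/20 + 9/100 × 19/20
= 17/400 + 171/2000 = 16/125

P(the email is spam|the filter flags the email) = (17/400) / (16/125) = 85/256

P(the email is spam|the filter flags the email) = 85/256 ≈ 33.20%


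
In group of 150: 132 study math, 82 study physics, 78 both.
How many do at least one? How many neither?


|A∪B| = 132+82-78 = 136
Neither = 150-136 = 14

At least one: 136; Neither: 14


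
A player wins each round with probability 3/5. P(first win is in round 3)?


Geometric: P(X=3) = (1-p)^(k-1)×p = (2/5)^2×3/5 = 12/125

P(X=3) = 12/125 ≈ 9.60%


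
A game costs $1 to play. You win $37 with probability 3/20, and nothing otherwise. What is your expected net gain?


E[gain] = (37-1)×3/20 + (-1)×17/20
= 27/5 - 17/20 = 91/20

Expected net gain = $91/20 ≈ $4.55


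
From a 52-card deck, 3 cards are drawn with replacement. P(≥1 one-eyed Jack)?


P(not a one-eyed Jack) = 50/52 = 25/26
P(none in 3 draws) = (25/26)^3 = 15625/17576
P(≥1 one-eyed Jack) = 1 - 15625/17576 = 1951/17576

P = 1951/17576 ≈ 11.10%


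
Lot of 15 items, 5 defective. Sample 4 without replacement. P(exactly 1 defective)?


Hypergeometric: C(5,1)×C(10,3)/C(15,4)
= 5×120/1365 = 40/91

P(X=1) = 40/91 ≈ 43.96%


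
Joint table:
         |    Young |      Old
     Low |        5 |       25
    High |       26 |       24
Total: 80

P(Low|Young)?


P(Low|Young) = 5/(5+26) = 5/31

P = 5/31 ≈ 16.13%


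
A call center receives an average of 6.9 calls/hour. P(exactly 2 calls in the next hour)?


Poisson(λ=6.9): P(X=2) = e^(-λ)×λ^k/k!
= e^(-6.9) × 6.9^2 / 2!
≈ 0.001007785429 × 47.61 / 2 ≈ 0.023990

P(X=2) ≈ 0.023990 ≈ 2.40%


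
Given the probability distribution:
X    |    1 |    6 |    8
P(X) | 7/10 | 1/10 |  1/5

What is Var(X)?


E[X] = 29/10
E[X²] = 171/10
Var(X) = E[X²] - (E[X])² = 171/10 - 841/100 = 869/100

Var(X) = 869/100 ≈ 8.6900


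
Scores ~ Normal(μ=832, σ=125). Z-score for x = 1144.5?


z = (x - μ)/σ = (1144.5 - 832)/125 = 2.5

z = 2.5


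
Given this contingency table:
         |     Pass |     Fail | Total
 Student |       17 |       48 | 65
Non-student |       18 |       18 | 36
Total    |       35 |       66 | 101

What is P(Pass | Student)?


P(Pass | Student) = 17/(17+48) = 17/65

P(Pass|Student) = 17/65 ≈ 26.15%


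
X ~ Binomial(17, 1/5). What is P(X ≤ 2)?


P(X ≤ 2) = Σ P(X=i) for i=0..2
P(X=0) = 17179869184/762939453125
P(X=1) = 73014444032/762939453125
P(X=2) = 146028888064/762939453125
Sum = 47244640256/152587890625

P(X ≤ 2) = 47244640256/152587890625 ≈ 30.96%


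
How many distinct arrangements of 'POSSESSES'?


Letters: 9, freq: {'P': 1, 'O': 1, 'S': 5, 'E': 2}
9!/(1!×1!×5!×2!) = 362880/240 = 1512

1512


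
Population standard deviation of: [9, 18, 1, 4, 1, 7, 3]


Mean = 43/7
  (9-43/7)²=400/49
  (18-43/7)²=6889/49
  (1-43/7)²=1296/49
  (4-43/7)²=225/49
  (1-43/7)²=1296/49
  (7-43/7)²=36/49
  (3-43/7)²=484/49
Σ(x-μ)² = 1518/7
σ² = (1518/7)/7 = 1518/49

σ = √(1518/49) ≈ 5.5659


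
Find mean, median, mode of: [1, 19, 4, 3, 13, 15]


Sorted: [1, 3, 4, 13, 15, 19]
Mean = 55/6
Median = 17/2
Freq: {1: 1, 19: 1, 4: 1, 3: 1, 13: 1, 15: 1}
Mode: No mode

Mean=55/6, Median=17/2, Mode=No mode


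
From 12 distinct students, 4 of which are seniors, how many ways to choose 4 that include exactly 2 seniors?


Choose 2 of the 4 seniors and 2 of the other 8 students:
C(4,2)×C(8,2) = 6×28 = 168

168


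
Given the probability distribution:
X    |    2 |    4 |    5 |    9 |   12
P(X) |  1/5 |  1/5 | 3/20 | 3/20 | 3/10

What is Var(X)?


E[X] = 69/10
E[X²] = 631/10
Var(X) = E[X²] - (E[X])² = 631/10 - 4761/100 = 1549/100

Var(X) = 1549/100 ≈ 15.4900


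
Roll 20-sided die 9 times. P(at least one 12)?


P(no 12)^9 = (19/20)^9 = 322687697779/512000000000
P(≥1) = 1 - 322687697779/512000000000 = 189312302221/512000000000

P = 189312302221/512000000000 ≈ 36.98%


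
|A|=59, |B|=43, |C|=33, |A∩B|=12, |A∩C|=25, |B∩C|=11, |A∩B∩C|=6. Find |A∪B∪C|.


|A∪B∪C| = 59+43+33-12-25-11+6 = 93

|A∪B∪C| = 93


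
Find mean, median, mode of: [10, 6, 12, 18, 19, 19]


Sorted: [6, 10, 12, 18, 19, 19]
Mean = 84/6 = 14
Median = 15
Freq: {10: 1, 6: 1, 12: 1, 18: 1, 19: 2}
Mode: [19]

Mean=14, Median=15, Mode=19


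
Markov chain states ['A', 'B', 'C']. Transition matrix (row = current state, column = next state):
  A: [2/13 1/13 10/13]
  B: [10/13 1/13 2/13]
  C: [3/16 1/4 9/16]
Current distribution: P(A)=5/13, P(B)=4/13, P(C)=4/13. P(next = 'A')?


P(next=A) = Σᵢ P(now=i)×P(i→A)
= 5/13×2/13 + 4/13×10/13 + 4/13×3/16
= 10/169 + 40/169 + 3/52 = 239/676

P = 239/676 ≈ 0.3536


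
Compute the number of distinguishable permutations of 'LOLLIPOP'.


Letters: 8, freq: {'L': 3, 'O': 2, 'I': 1, 'P': 2}
8!/(3!×2!×1!×2!) = 40320/24 = 1680

1680


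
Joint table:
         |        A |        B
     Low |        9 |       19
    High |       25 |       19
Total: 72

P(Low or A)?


P(Low∨A) = P(Low) + P(A) - P(Low∧A)
= (28 + 34 - 9)/72 = 53/72

P = 53/72 ≈ 73.61%


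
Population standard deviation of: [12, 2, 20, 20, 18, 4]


Mean = 76/6 = 38/3
  (12-38/3)²=4/9
  (2-38/3)²=1024/9
  (20-38/3)²=484/9
  (20-38/3)²=484/9
  (18-38/3)²=256/9
  (4-38/3)²=676/9
Σ(x-μ)² = 976/3
σ² = (976/3)/6 = 488/9

σ = √(488/9) ≈ 7.3636


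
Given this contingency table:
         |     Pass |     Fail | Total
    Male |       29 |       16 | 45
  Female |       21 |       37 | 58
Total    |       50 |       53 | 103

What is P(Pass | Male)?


P(Pass | Male) = 29/(29+16) = 29/45

P(Pass|Male) = 29/45 ≈ 64.44%


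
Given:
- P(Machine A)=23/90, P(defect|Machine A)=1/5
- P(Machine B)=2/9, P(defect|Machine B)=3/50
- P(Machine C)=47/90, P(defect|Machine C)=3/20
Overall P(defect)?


P(B) = Σ P(B|Aᵢ)×P(Aᵢ)
  1/5×23/90 = 23/450
  3/50×2/9 = 1/75
  3/20×47/90 = 47/600
Sum = 257/1800

P(defect) = 257/1800 ≈ 14.28%


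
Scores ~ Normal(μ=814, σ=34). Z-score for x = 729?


z = (x - μ)/σ = (729 - 814)/34 = -2.5

z = -2.5


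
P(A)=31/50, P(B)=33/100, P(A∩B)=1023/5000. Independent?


P(A)×P(B) = 1023/5000
P(A∩B) = 1023/5000
Equal ✓ → Independent

Yes, independent


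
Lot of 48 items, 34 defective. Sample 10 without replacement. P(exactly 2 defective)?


Hypergeometric: C(34,2)×C(14,8)/C(48,10)
= 561×3003/6540715896 = 3927/15246424

P(X=2) = 3927/15246424 ≈ 0.03%


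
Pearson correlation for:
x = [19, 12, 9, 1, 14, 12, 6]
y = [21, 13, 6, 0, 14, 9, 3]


n=7, Σx=73, Σy=66, Σxy=931, Σx²=963, Σy²=932
r = (7×931 - 73×66)/√((7×963 - 73²)(7×932 - 66²))
= 1699/√(1412×2168) = 1699/√3061216 ≈ 1699/1749.6331 ≈ 0.9711

r ≈ 0.9711


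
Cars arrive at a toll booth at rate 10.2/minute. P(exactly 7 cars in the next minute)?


Poisson(λ=10.2): P(X=7) = e^(-λ)×λ^k/k!
= e^(-10.2) × 10.2^7 / 7!
≈ 3.717031868e-05 × 11486856.6765 / 5040 ≈ 0.084716

P(X=7) ≈ 0.084716 ≈ 8.47%


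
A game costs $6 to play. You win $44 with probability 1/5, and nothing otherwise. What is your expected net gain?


E[gain] = (44-6)×1/5 + (-6)×4/5
= 38/5 - 24/5 = 14/5

Expected net gain = $14/5 ≈ $2.80


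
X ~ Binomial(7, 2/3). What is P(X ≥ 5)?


P(X ≥ 5) = Σ P(X=i) for i=5..7
P(X=5) = 224/729
P(X=6) = 448/2187
P(X=7) = 128/2187
Sum = 416/729

P(X ≥ 5) = 416/729 ≈ 57.06%


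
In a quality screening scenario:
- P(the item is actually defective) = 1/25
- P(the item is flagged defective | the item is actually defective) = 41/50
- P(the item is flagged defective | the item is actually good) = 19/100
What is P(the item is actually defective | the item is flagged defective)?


Using Bayes' theorem:
P(A|B) = P(B|A)·P(A) / P(B)

P(the item is flagged defective) = 41/50 × 1/25 + 19/100 × 24/25
= 41/1250 + 114/625 = 269/1250

P(the item is actually defective|the item is flagged defective) = (41/1250) / (269/1250) = 41/269

P(the item is actually defective|the item is flagged defective) = 41/269 ≈ 15.24%


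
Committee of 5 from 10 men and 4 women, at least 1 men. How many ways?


Count by #men:
  1M,4W: C(10,1)×C(4,4)=10
  2M,3W: C(10,2)×C(4,3)=180
  3M,2W: C(10,3)×C(4,2)=720
  4M,1W: C(10,4)×C(4,1)=840
  5M,0W: C(10,5)×C(4,0)=252
Total = 2002

2002


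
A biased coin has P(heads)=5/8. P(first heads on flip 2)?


Geometric: P(X=2) = (1-p)^(k-1)×p = (3/8)^1×5/8 = 15/64

P(X=2) = 15/64 ≈ 23.44%


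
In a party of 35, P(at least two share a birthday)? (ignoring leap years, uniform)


P(all different) = Π(365-i)/365 for i=0..34
= 0.185617
P(match) = 1 - 0.185617 = 0.814383

P ≈ 0.8144 ≈ 81.44%


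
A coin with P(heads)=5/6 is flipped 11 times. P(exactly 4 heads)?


Binomial: P(X=4) = C(11,4)×p^4×(1-p)^7
= 330 × 625/1296 × 1/279936 = 34375/60466176

P(X=4) = 34375/60466176 ≈ 0.06%


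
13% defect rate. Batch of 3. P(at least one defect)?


P(all good) = (87/100)^3 = 658503/1000000
P(≥1 defect) = 341497/1000000

P = 341497/1000000 ≈ 34.15%


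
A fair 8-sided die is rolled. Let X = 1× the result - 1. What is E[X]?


E[die] = (1+8)/2 = 9/2
E[X] = 1×9/2 - 1 = 7/2

E[X] = 7/2


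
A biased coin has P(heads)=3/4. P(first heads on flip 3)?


Geometric: P(X=3) = (1-p)^(k-1)×p = (1/4)^2×3/4 = 3/64

P(X=3) = 3/64 ≈ 4.69%


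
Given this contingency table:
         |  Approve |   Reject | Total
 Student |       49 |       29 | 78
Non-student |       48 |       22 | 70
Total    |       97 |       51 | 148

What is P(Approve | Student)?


P(Approve | Student) = 49/(49+29) = 49/78

P(Approve|Student) = 49/78 ≈ 62.82%


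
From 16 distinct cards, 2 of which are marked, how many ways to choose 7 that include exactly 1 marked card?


Choose 1 of the 2 marked cards and 6 of the other 14 cards:
C(2,1)×C(14,6) = 2×3003 = 6006

6006


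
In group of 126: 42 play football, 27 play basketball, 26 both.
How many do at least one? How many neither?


|A∪B| = 42+27-26 = 43
Neither = 126-43 = 83

At least one: 43; Neither: 83


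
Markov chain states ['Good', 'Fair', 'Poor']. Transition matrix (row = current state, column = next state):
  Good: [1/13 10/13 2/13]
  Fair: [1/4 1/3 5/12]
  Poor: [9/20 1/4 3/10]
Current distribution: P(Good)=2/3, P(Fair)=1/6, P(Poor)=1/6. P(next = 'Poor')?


P(next=Poor) = Σᵢ P(now=i)×P(i→Poor)
= 2/3×2/13 + 1/6×5/12 + 1/6×3/10
= 4/39 + 5/72 + 1/20 = 1039/4680

P = 1039/4680 ≈ 0.2220


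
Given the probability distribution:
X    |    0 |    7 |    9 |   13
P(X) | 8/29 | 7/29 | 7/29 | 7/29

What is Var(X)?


E[X] = 7
E[X²] = 2093/29
Var(X) = E[X²] - (E[X])² = 2093/29 - 49 = 672/29

Var(X) = 672/29 ≈ 23.1724


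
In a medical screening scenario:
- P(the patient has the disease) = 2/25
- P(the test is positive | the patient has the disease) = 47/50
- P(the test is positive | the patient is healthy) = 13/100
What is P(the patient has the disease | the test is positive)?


Using Bayes' theorem:
P(A|B) = P(B|A)·P(A) / P(B)

P(the test is positive) = 47/50 × 2/25 + 13/100 × 23/25
= 47/625 + 299/2500 = 487/2500

P(the patient has the disease|the test is positive) = (47/625) / (487/2500) = 188/487

P(the patient has the disease|the test is positive) = 188/487 ≈ 38.60%


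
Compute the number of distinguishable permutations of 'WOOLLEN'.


Letters: 7, freq: {'W': 1, 'O': 2, 'L': 2, 'E': 1, 'N': 1}
7!/(1!×2!×2!×1!×1!) = 5040/4 = 1260

1260


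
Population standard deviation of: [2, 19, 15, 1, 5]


Mean = 42/5
  (2-42/5)²=1024/25
  (19-42/5)²=2809/25
  (15-42/5)²=1089/25
  (1-42/5)²=1369/25
  (5-42/5)²=289/25
Σ(x-μ)² = 1316/5
σ² = (1316/5)/5 = 1316/25

σ = √(1316/25) ≈ 7.2553


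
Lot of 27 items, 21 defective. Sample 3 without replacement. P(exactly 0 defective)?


Hypergeometric: C(21,0)×C(6,3)/C(27,3)
= 1×20/2925 = 4/585

P(X=0) = 4/585 ≈ 0.68%


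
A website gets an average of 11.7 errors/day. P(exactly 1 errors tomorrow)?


Poisson(λ=11.7): P(X=1) = e^(-λ)×λ^k/k!
= e^(-11.7) × 11.7^1 / 1!
≈ 8.293819161e-06 × 11.7 / 1 ≈ 0.000097

P(X=1) ≈ 0.000097 ≈ 0.01%


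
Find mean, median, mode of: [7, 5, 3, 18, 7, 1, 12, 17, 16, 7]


Sorted: [1, 3, 5, 7, 7, 7, 12, 16, 17, 18]
Mean = 93/10
Median = 7
Freq: {7: 3, 5: 1, 3: 1, 18: 1, 1: 1, 12: 1, 17: 1, 16: 1}
Mode: [7]

Mean=93/10, Median=7, Mode=7


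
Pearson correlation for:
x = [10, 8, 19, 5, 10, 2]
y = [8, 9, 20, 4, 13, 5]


n=6, Σx=54, Σy=59, Σxy=692, Σx²=654, Σy²=755
r = (6×692 - 54×59)/√((6×654 - 54²)(6×755 - 59²))
= 966/√(1008×1049) = 966/√1057392 ≈ 966/1028.2957 ≈ 0.9394

r ≈ 0.9394


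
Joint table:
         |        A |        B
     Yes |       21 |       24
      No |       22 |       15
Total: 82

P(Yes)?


P(Yes) = (21+24)/82 = 45/82

P(Yes) = 45/82 ≈ 54.88%


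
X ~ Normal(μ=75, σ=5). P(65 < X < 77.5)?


z₁=(65-75)/5=-2.0, z₂=(77.5-75)/5=0.5
P = Φ(0.5) - Φ(-2.0) = 0.691462 - 0.022750 = 0.668712 ≈ 0.6687

P(65 < X < 77.5) ≈ 0.6687


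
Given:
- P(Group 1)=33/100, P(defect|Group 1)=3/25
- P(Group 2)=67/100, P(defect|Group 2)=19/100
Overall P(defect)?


P(B) = Σ P(B|Aᵢ)×P(Aᵢ)
  3/25×33/100 = 99/2500
  19/100×67/100 = 1273/10000
Sum = 1669/10000

P(defect) = 1669/10000 ≈ 16.69%


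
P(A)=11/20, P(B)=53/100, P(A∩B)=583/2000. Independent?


P(A)×P(B) = 583/2000
P(A∩B) = 583/2000
Equal ✓ → Independent

Yes, independent


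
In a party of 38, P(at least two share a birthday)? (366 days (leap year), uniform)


P(all different) = Π(366-i)/366 for i=0..37
= 0.136703
P(match) = 1 - 0.136703 = 0.863297

P ≈ 0.8633 ≈ 86.33%


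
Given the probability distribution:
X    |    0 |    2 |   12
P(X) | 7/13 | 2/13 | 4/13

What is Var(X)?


E[X] = 4
E[X²] = 584/13
Var(X) = E[X²] - (E[X])² = 584/13 - 16 = 376/13

Var(X) = 376/13 ≈ 28.9231


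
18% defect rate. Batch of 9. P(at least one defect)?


P(all good) = (41/50)^9 = 327381934393961/1953125000000000
P(≥1 defect) = 1625743065606039/1953125000000000

P = 1625743065606039/1953125000000000 ≈ 83.24%


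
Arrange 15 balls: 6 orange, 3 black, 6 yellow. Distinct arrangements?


15!/(6!×3!×6!) = 420420

420420


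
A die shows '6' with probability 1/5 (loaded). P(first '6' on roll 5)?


Geometric: P(X=5) = (1-p)^(k-1)×p = (4/5)^4×1/5 = 256/3125

P(X=5) = 256/3125 ≈ 8.19%


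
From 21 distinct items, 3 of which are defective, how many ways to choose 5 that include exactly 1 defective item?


Choose 1 of the 3 defective items and 4 of the other 18 items:
C(3,1)×C(18,4) = 3×3060 = 9180

9180


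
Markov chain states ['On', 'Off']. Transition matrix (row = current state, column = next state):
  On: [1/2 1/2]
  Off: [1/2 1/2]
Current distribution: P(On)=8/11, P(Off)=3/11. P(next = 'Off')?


P(next=Off) = Σᵢ P(now=i)×P(i→Off)
= 8/11×1/2 + 3/11×1/2
= 4/11 + 3/22 = 1/2

P = 1/2 ≈ 0.5000


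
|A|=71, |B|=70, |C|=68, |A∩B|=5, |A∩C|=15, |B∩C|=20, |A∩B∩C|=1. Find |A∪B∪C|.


|A∪B∪C| = 71+70+68-5-15-20+1 = 170

|A∪B∪C| = 170


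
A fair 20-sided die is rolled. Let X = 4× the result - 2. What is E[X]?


E[die] = (1+20)/2 = 21/2
E[X] = 4×21/2 - 2 = 40

E[X] = 40


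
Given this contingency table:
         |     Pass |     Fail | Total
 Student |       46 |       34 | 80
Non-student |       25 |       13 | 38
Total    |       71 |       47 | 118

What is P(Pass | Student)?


P(Pass | Student) = 46/(46+34) = 46/80 = 23/40

P(Pass|Student) = 23/40 ≈ 57.50%


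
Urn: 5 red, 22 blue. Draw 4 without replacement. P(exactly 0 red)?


Hypergeometric: C(5,0)×C(22,4)/C(27,4)
= 1×7315/17550 = 1463/3510

P(X=0) = 1463/3510 ≈ 41.68%


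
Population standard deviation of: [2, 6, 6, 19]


Mean = 33/4
  (2-33/4)²=625/16
  (6-33/4)²=81/16
  (6-33/4)²=81/16
  (19-33/4)²=1849/16
Σ(x-μ)² = 659/4
σ² = (659/4)/4 = 659/16

σ = √(659/16) ≈ 6.4177


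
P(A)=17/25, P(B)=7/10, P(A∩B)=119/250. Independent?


P(A)×P(B) = 119/250
P(A∩B) = 119/250
Equal ✓ → Independent

Yes, independent


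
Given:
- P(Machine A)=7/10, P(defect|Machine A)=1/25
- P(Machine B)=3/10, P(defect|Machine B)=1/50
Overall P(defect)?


P(B) = Σ P(B|Aᵢ)×P(Aᵢ)
  1/25×7/10 = 7/250
  1/50×3/10 = 3/500
Sum = 17/500

P(defect) = 17/500 ≈ 3.40%


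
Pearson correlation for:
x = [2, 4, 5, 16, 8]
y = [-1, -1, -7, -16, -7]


n=5, Σx=35, Σy=-32, Σxy=-353, Σx²=365, Σy²=356
r = (5×(-353) - 35×(-32))/√((5×365 - 35²)(5×356 - (-32)²))
= -645/√(600×756) = -645/√453600 ≈ -645/673.4983 ≈ -0.9577

r ≈ -0.9577


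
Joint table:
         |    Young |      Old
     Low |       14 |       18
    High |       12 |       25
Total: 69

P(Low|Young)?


P(Low|Young) = 14/(14+12) = 14/26 = 7/13

P = 7/13 ≈ 53.85%


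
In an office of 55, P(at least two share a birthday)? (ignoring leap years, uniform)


P(all different) = Π(365-i)/365 for i=0..54
= 0.013738
P(match) = 1 - 0.013738 = 0.986262

P ≈ 0.9863 ≈ 98.63%


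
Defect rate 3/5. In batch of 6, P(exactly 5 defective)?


Binomial: P(X=5) = C(6,5)×p^5×(1-p)^1
= 6 × 243/3125 × 2/5 = 2916/15625

P(X=5) = 2916/15625 ≈ 18.66%


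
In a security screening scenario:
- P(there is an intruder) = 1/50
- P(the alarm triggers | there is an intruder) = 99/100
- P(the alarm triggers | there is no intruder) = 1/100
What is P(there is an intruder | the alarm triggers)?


Using Bayes' theorem:
P(A|B) = P(B|A)·P(A) / P(B)

P(the alarm triggers) = 99/100 × 1/50 + 1/100 × 49/50
= 99/5000 + 49/5000 = 37/1250

P(there is an intruder|the alarm triggers) = (99/5000) / (37/1250) = 99/148

P(there is an intruder|the alarm triggers) = 99/148 ≈ 66.89%


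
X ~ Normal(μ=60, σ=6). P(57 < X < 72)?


z₁=(57-60)/6=-0.5, z₂=(72-60)/6=2.0
P = Φ(2.0) - Φ(-0.5) = 0.977250 - 0.308538 = 0.668712 ≈ 0.6687

P(57 < X < 72) ≈ 0.6687


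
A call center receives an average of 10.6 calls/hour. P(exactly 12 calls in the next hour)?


Poisson(λ=10.6): P(X=12) = e^(-λ)×λ^k/k!
= e^(-10.6) × 10.6^12 / 12!
≈ 2.491600973e-05 × 2.01219647184e+12 / 479001600 ≈ 0.104668

P(X=12) ≈ 0.104668 ≈ 10.47%


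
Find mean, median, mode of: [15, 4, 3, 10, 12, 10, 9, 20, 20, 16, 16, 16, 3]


Sorted: [3, 3, 4, 9, 10, 10, 12, 15, 16, 16, 16, 20, 20]
Mean = 154/13
Median = 12
Freq: {15: 1, 4: 1, 3: 2, 10: 2, 12: 1, 9: 1, 20: 2, 16: 3}
Mode: [16]

Mean=154/13, Median=12, Mode=16


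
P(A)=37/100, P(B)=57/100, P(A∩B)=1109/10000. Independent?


P(A)×P(B) = 2109/10000
P(A∩B) = 1109/10000
Not equal → NOT independent

No, not independent


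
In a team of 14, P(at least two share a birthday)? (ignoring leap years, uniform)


P(all different) = Π(365-i)/365 for i=0..13
= 0.776897
P(match) = 1 - 0.776897 = 0.223103

P ≈ 0.2231 ≈ 22.31%


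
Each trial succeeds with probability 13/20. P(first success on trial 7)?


Geometric: P(X=7) = (1-p)^(k-1)×p = (7/20)^6×13/20 = 1529437/1280000000

P(X=7) = 1529437/1280000000 ≈ 0.12%


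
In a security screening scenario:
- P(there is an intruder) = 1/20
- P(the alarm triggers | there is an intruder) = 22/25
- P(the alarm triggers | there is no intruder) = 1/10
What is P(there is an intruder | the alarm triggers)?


Using Bayes' theorem:
P(A|B) = P(B|A)·P(A) / P(B)

P(the alarm triggers) = 22/25 × 1/20 + 1/10 × 19/20
= 11/250 + 19/200 = 139/1000

P(there is an intruder|the alarm triggers) = (11/250) / (139/1000) = 44/139

P(there is an intruder|the alarm triggers) = 44/139 ≈ 31.65%


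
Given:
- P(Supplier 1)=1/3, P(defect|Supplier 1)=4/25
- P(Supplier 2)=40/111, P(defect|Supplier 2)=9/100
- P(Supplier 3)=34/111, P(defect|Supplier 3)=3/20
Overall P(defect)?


P(B) = Σ P(B|Aᵢ)×P(Aᵢ)
  4/25×1/3 = 4/75
  9/100×40/111 = 6/185
  3/20×34/111 = 17/370
Sum = 731/5550

P(defect) = 731/5550 ≈ 13.17%


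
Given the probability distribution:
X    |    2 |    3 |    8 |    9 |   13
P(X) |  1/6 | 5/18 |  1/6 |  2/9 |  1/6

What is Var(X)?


E[X] = 20/3
E[X²] = 60
Var(X) = E[X²] - (E[X])² = 60 - 400/9 = 140/9

Var(X) = 140/9 ≈ 15.5556


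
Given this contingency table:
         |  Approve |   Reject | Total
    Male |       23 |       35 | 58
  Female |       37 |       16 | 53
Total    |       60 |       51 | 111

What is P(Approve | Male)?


P(Approve | Male) = 23/(23+35) = 23/58

P(Approve|Male) = 23/58 ≈ 39.66%


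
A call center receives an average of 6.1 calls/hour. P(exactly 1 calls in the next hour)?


Poisson(λ=6.1): P(X=1) = e^(-λ)×λ^k/k!
= e^(-6.1) × 6.1^1 / 1!
≈ 0.002242867719 × 6.1 / 1 ≈ 0.013681

P(X=1) ≈ 0.013681 ≈ 1.37%


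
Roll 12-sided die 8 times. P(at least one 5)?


P(no 5)^8 = (11/12)^8 = 214358881/429981696
P(≥1) = 1 - 214358881/429981696 = 215622815/429981696

P = 215622815/429981696 ≈ 50.15%


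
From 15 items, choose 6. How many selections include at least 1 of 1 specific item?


Complement: C(15,6) - C(14,6) = 5005 - 3003 = 2002

2002


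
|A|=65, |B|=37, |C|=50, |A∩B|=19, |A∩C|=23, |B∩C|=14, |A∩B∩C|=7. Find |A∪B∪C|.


|A∪B∪C| = 65+37+50-19-23-14+7 = 103

|A∪B∪C| = 103


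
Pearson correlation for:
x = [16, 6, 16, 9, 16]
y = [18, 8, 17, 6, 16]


n=5, Σx=63, Σy=65, Σxy=918, Σx²=885, Σy²=969
r = (5×918 - 63×65)/√((5×885 - 63²)(5×969 - 65²))
= 495/√(456×620) = 495/√282720 ≈ 495/531.7142 ≈ 0.9310

r ≈ 0.9310


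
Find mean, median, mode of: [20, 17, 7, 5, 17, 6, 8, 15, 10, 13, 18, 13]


Sorted: [5, 6, 7, 8, 10, 13, 13, 15, 17, 17, 18, 20]
Mean = 149/12
Median = 13
Freq: {20: 1, 17: 2, 7: 1, 5: 1, 6: 1, 8: 1, 15: 1, 10: 1, 13: 2, 18: 1}
Mode: [13, 17]

Mean=149/12, Median=13, Mode=[13, 17]


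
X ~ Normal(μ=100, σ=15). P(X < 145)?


z = (145-100)/15 = 3.0
P(Z < 3.0) = 0.9987

P(X < 145) ≈ 0.9987


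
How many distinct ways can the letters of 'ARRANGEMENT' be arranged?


Letters: 11, freq: {'A': 2, 'R': 2, 'N': 2, 'G': 1, 'E': 2, 'M': 1, 'T': 1}
11!/(2!×2!×2!×1!×2!×1!×1!) = 39916800/16 = 2494800

2494800


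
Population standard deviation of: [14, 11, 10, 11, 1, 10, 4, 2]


Mean = 63/8
  (14-63/8)²=2401/64
  (11-63/8)²=625/64
  (10-63/8)²=289/64
  (11-63/8)²=625/64
  (1-63/8)²=3025/64
  (10-63/8)²=289/64
  (4-63/8)²=961/64
  (2-63/8)²=2209/64
Σ(x-μ)² = 1303/8
σ² = (1303/8)/8 = 1303/64

σ = √(1303/64) ≈ 4.5121


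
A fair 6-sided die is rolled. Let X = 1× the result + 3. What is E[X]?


E[die] = (1+6)/2 = 7/2
E[X] = 1×7/2 + 3 = 13/2

E[X] = 13/2


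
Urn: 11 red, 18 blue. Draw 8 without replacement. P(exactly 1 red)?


Hypergeometric: C(11,1)×C(18,7)/C(29,8)
= 11×31824/4292145 = 272/3335

P(X=1) = 272/3335 ≈ 8.16%


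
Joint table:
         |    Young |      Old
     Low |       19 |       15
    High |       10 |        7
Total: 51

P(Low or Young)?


P(Low∨Young) = P(Low) + P(Young) - P(Low∧Young)
= (34 + 29 - 19)/51 = 44/51

P = 44/51 ≈ 86.27%


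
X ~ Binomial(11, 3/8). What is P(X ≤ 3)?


P(X ≤ 3) = Σ P(X=i) for i=0..3
P(X=0) = 48828125/8589934592
P(X=1) = 322265625/8589934592
P(X=2) = 966796875/8589934592
P(X=3) = 1740234375/8589934592
Sum = 384765625/1073741824

P(X ≤ 3) = 384765625/1073741824 ≈ 35.83%


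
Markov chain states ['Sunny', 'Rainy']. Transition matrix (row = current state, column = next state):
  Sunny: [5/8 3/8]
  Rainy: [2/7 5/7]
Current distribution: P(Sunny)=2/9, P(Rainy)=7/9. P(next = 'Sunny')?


P(next=Sunny) = Σᵢ P(now=i)×P(i→Sunny)
= 2/9×5/8 + 7/9×2/7
= 5/36 + 2/9 = 13/36

P = 13/36 ≈ 0.3611


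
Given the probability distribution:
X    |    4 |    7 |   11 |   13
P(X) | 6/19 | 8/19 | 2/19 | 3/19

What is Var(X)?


E[X] = 141/19
E[X²] = 1237/19
Var(X) = E[X²] - (E[X])² = 1237/19 - 19881/361 = 3622/361

Var(X) = 3622/361 ≈ 10.0332


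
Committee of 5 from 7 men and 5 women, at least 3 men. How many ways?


Count by #men:
  3M,2W: C(7,3)×C(5,2)=350
  4M,1W: C(7,4)×C(5,1)=175
  5M,0W: C(7,5)×C(5,0)=21
Total = 546

546


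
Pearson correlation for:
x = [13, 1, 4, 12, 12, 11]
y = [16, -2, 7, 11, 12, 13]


n=6, Σx=53, Σy=57, Σxy=653, Σx²=595, Σy²=743
r = (6×653 - 53×57)/√((6×595 - 53²)(6×743 - 57²))
= 897/√(761×1209) = 897/√920049 ≈ 897/959.1918 ≈ 0.9352

r ≈ 0.9352


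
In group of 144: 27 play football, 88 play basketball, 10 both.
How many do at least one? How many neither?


|A∪B| = 27+88-10 = 105
Neither = 144-105 = 39

At least one: 105; Neither: 39


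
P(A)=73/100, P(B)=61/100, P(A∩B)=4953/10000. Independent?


P(A)×P(B) = 4453/10000
P(A∩B) = 4953/10000
Not equal → NOT independent

No, not independent


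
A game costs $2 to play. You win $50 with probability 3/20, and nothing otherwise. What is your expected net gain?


E[gain] = (50-2)×3/20 + (-2)×17/20
= 36/5 - 17/10 = 11/2

Expected net gain = $11/2 ≈ $5.50


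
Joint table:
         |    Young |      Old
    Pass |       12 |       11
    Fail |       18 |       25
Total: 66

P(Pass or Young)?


P(Pass∨Young) = P(Pass) + P(Young) - P(Pass∧Young)
= (23 + 30 - 12)/66 = 41/66

P = 41/66 ≈ 62.12%


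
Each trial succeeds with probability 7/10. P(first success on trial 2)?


Geometric: P(X=2) = (1-p)^(k-1)×p = (3/10)^1×7/10 = 21/100

P(X=2) = 21/100 ≈ 21.00%


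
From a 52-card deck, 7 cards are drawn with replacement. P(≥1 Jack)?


P(not a Jack) = 48/52 = 12/13
P(none in 7 draws) = (12/13)^7 = 35831808/62748517
P(≥1 Jack) = 1 - 35831808/62748517 = 26916709/62748517

P = 26916709/62748517 ≈ 42.90%
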